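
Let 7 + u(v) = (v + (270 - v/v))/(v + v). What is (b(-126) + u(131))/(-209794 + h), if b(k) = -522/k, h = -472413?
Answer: 1220/625583819 ≈ 1.9502e-6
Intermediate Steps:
u(v) = -7 + (269 + v)/(2*v) (u(v) = -7 + (v + (270 - v/v))/(v + v) = -7 + (v + (270 - 1*1))/((2*v)) = -7 + (v + (270 - 1))*(1/(2*v)) = -7 + (v + 269)*(1/(2*v)) = -7 + (269 + v)*(1/(2*v)) = -7 + (269 + v)/(2*v))
(b(-126) + u(131))/(-209794 + h) = (-522/(-126) + (½)*(269 - 13*131)/131)/(-209794 - 472413) = (-522*(-1/126) + (½)*(1/131)*(269 - 1703))/(-682207) = (29/7 + (½)*(1/131)*(-1434))*(-1/682207) = (29/7 - 717/131)*(-1/682207) = -1220/917*(-1/682207) = 1220/625583819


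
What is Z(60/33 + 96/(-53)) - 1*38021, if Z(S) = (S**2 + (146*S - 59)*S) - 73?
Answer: -12947866802/339889 ≈ -38094.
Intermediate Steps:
Z(S) = -73 + S**2 + S*(-59 + 146*S) (Z(S) = (S**2 + (-59 + 146*S)*S) - 73 = (S**2 + S*(-59 + 146*S)) - 73 = -73 + S**2 + S*(-59 + 146*S))
Z(60/33 + 96/(-53)) - 1*38021 = (-73 - 59*(60/33 + 96/(-53)) + 147*(60/33 + 96/(-53))**2) - 1*38021 = (-73 - 59*(60*(1/33) + 96*(-1/53)) + 147*(60*(1/33) + 96*(-1/53))**2) - 38021 = (-73 - 59*(20/11 - 96/53) + 147*(20/11 - 96/53)**2) - 38021 = (-73 - 59*4/583 + 147*(4/583)**2) - 38021 = (-73 - 236/583 + 147*(16/339889)) - 38021 = (-73 - 236/583 + 2352/339889) - 38021 = -24947133/339889 - 38021 = -12947866802/339889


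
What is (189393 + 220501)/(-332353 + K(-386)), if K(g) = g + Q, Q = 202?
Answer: -409894/332537 ≈ -1.2326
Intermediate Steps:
K(g) = 202 + g (K(g) = g + 202 = 202 + g)
(189393 + 220501)/(-332353 + K(-386)) = (189393 + 220501)/(-332353 + (202 - 386)) = 409894/(-332353 - 184) = 409894/(-332537) = 409894*(-1/332537) = -409894/332537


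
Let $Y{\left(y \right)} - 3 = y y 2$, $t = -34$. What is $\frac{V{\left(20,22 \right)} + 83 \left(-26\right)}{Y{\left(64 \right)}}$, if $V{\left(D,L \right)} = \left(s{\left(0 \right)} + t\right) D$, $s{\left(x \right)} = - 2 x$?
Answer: $- \frac{258}{745} \approx -0.34631$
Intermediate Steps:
$Y{\left(y \right)} = 3 + 2 y^{2}$ ($Y{\left(y \right)} = 3 + y y 2 = 3 + y^{2} \cdot 2 = 3 + 2 y^{2}$)
$V{\left(D,L \right)} = - 34 D$ ($V{\left(D,L \right)} = \left(\left(-2\right) 0 - 34\right) D = \left(0 - 34\right) D = - 34 D$)
$\frac{V{\left(20,22 \right)} + 83 \left(-26\right)}{Y{\left(64 \right)}} = \frac{\left(-34\right) 20 + 83 \left(-26\right)}{3 + 2 \cdot 64^{2}} = \frac{-680 - 2158}{3 + 2 \cdot 4096} = - \frac{2838}{3 + 8192} = - \frac{2838}{8195} = \left(-2838\right) \frac{1}{8195} = - \frac{258}{745}$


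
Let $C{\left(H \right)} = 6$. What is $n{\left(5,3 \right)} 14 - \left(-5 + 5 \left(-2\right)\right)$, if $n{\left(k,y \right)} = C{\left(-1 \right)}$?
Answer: $99$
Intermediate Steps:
$n{\left(k,y \right)} = 6$
$n{\left(5,3 \right)} 14 - \left(-5 + 5 \left(-2\right)\right) = 6 \cdot 14 - \left(-5 + 5 \left(-2\right)\right) = 84 + \left(5 - -10\right) = 84 + \left(5 + 10\right) = 84 + 15 = 99$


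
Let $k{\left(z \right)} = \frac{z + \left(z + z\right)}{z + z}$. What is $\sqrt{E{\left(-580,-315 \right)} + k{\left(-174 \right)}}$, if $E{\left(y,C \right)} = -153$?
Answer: $\frac{i \sqrt{606}}{2} \approx 12.309 i$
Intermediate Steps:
$k{\left(z \right)} = \frac{3}{2}$ ($k{\left(z \right)} = \frac{z + 2 z}{2 z} = 3 z \frac{1}{2 z} = \frac{3}{2}$)
$\sqrt{E{\left(-580,-315 \right)} + k{\left(-174 \right)}} = \sqrt{-153 + \frac{3}{2}} = \sqrt{- \frac{303}{2}} = \frac{i \sqrt{606}}{2}$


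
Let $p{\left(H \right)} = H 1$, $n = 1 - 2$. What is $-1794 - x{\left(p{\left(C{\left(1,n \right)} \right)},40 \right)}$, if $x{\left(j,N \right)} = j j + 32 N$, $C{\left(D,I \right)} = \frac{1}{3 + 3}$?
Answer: $- \frac{110665}{36} \approx -3074.0$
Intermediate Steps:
$n = -1$
$C{\left(D,I \right)} = \frac{1}{6}$
$p{\left(H \right)} = H$
$x{\left(j,N \right)} = j^{2} + 32 N$
$-1794 - x{\left(p{\left(C{\left(1,n \right)} \right)},40 \right)} = -1794 - \left(\left(\frac{1}{6}\right)^{2} + 32 \cdot 40\right) = -1794 - \left(\frac{1}{36} + 1280\right) = -1794 - \frac{46081}{36} = - \frac{110665}{36}$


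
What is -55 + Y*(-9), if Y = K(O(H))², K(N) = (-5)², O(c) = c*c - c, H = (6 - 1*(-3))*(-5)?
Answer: -5680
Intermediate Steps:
H = -45 (H = (6 + 3)*(-5) = 9*(-5) = -45)
O(c) = c² - c
K(N) = 25
Y = 625 (Y = 25² = 625)
-55 + Y*(-9) = -55 + 625*(-9) = -55 - 5625 = -5680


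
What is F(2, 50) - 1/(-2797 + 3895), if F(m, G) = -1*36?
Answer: -39529/1098 ≈ -36.001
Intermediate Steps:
F(m, G) = -36
F(2, 50) - 1/(-2797 + 3895) = -36 - 1/(-2797 + 3895) = -36 - 1/1098 = -39529/1098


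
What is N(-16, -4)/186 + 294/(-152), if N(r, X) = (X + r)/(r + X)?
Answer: -13633/7068 ≈ -1.9288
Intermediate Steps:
N(r, X) = 1 (N(r, X) = (X + r)/(X + r) = 1)
N(-16, -4)/186 + 294/(-152) = 1/186 + 294/(-152) = 1*(1/186) + 294*(-1/152) = 1/186 - 147/76 = -13633/7068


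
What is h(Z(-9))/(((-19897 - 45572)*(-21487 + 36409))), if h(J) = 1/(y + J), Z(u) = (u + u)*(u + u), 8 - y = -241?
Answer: -1/559779983514 ≈ -1.7864e-12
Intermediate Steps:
y = 249 (y = 8 - 1*(-241) = 8 + 241 = 249)
Z(u) = 4*u**2 (Z(u) = (2*u)*(2*u) = 4*u**2)
h(J) = 1/(249 + J)
h(Z(-9))/(((-19897 - 45572)*(-21487 + 36409))) = 1/((249 + 4*(-9)**2)*(((-19897 - 45572)*(-21487 + 36409)))) = 1/((249 + 4*81)*((-65469*14922))) = 1/((249 + 324)*(-976928418)) = -1/976928418/573 = (1/573)*(-1/976928418) = -1/559779983514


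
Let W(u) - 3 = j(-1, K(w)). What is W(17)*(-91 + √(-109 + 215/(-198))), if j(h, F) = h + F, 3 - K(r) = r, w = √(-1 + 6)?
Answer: -(5 - √5)*(6006 - I*√479534)/66 ≈ -251.52 + 29.0*I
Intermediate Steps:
w = √5 ≈ 2.2361
K(r) = 3 - r
j(h, F) = F + h
W(u) = 5 - √5 (W(u) = 3 + ((3 - √5) - 1) = 3 + (2 - √5) = 5 - √5)
W(17)*(-91 + √(-109 + 215/(-198))) = (5 - √5)*(-91 + √(-109 + 215/(-198))) = (5 - √5)*(-91 + √(-109 + 215*(-1/198))) = (5 - √5)*(-91 + √(-109 - 215/198)) = (5 - √5)*(-91 + √(-21797/198)) = (5 - √5)*(-91 + I*√479534/66) = (-91 + I*√479534/66)*(5 - √5)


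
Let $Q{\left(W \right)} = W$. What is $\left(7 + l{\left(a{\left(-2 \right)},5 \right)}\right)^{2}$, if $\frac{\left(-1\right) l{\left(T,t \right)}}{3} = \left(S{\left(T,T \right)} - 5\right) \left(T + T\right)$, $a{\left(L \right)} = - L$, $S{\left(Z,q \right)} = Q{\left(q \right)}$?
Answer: $1849$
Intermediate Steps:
$S{\left(Z,q \right)} = q$
$l{\left(T,t \right)} = - 6 T \left(-5 + T\right)$ ($l{\left(T,t \right)} = - 3 \left(T - 5\right) \left(T + T\right) = - 3 \left(-5 + T\right) 2 T = - 3 \cdot 2 T \left(-5 + T\right) = - 6 T \left(-5 + T\right)$)
$\left(7 + l{\left(a{\left(-2 \right)},5 \right)}\right)^{2} = \left(7 + 6 \left(\left(-1\right) \left(-2\right)\right) \left(5 - \left(-1\right) \left(-2\right)\right)\right)^{2} = \left(7 + 6 \cdot 2 \left(5 - 2\right)\right)^{2} = \left(7 + 6 \cdot 2 \cdot 3\right)^{2} = \left(7 + 36\right)^{2} = 43^{2} = 1849$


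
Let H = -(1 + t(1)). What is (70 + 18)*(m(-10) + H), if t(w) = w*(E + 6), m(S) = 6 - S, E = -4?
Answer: 1144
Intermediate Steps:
t(w) = 2*w (t(w) = w*(-4 + 6) = w*2 = 2*w)
H = -3 (H = -(1 + 2*1) = -(1 + 2) = -1*3 = -3)
(70 + 18)*(m(-10) + H) = (70 + 18)*((6 - 1*(-10)) - 3) = 88*((6 + 10) - 3) = 88*(16 - 3) = 88*13 = 1144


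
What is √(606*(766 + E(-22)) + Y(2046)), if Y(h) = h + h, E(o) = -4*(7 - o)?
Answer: 2*√99498 ≈ 630.87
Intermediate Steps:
E(o) = -28 + 4*o
Y(h) = 2*h
√(606*(766 + E(-22)) + Y(2046)) = √(606*(766 + (-28 + 4*(-22))) + 2*2046) = √(606*(766 + (-28 - 88)) + 4092) = √(606*(766 - 116) + 4092) = √(606*650 + 4092) = √(393900 + 4092) = √397992 = 2*√99498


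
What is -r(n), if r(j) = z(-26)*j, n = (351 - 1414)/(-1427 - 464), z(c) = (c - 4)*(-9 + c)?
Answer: -1116150/1891 ≈ -590.24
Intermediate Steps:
z(c) = (-9 + c)*(-4 + c) (z(c) = (-4 + c)*(-9 + c) = (-9 + c)*(-4 + c))
n = 1063/1891 (n = -1063/(-1891) = -1063*(-1/1891) = 1063/1891 ≈ 0.56214)
r(j) = 1050*j (r(j) = (36 + (-26)**2 - 13*(-26))*j = (36 + 676 + 338)*j = 1050*j)
-r(n) = -1050*1063/1891 = -1*1116150/1891 = -1116150/1891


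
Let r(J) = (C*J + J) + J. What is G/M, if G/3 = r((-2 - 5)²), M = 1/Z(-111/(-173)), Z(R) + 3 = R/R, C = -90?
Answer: 25872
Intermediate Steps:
Z(R) = -2 (Z(R) = -3 + R/R = -3 + 1 = -2)
r(J) = -88*J (r(J) = (-90*J + J) + J = -89*J + J = -88*J)
M = -½ (M = 1/(-2) = -½ ≈ -0.50000)
G = -12936 (G = 3*(-88*(-2 - 5)²) = 3*(-88*(-7)²) = 3*(-88*49) = 3*(-4312) = -12936)
G/M = -12936/(-½) = -12936*(-2) = 25872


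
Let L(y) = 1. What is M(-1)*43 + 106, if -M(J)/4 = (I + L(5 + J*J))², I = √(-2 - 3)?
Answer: 794 - 344*I*√5 ≈ 794.0 - 769.21*I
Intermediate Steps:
I = I*√5 (I = √(-5) = I*√5 ≈ 2.2361*I)
M(J) = -4*(1 + I*√5)² (M(J) = -4*(I*√5 + 1)² = -4*(1 + I*√5)²)
M(-1)*43 + 106 = (16 - 8*I*√5)*43 + 106 = (688 - 344*I*√5) + 106 = 794 - 344*I*√5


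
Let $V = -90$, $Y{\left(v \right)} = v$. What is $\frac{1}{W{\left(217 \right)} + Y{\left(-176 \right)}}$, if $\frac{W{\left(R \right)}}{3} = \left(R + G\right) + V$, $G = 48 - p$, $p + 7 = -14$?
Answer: $\frac{1}{412} \approx 0.0024272$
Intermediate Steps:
$p = -21$ ($p = -7 - 14 = -21$)
$G = 69$ ($G = 48 - -21 = 48 + 21 = 69$)
$W{\left(R \right)} = -63 + 3 R$ ($W{\left(R \right)} = 3 \left(\left(R + 69\right) - 90\right) = 3 \left(\left(69 + R\right) - 90\right) = 3 \left(-21 + R\right) = -63 + 3 R$)
$\frac{1}{W{\left(217 \right)} + Y{\left(-176 \right)}} = \frac{1}{\left(-63 + 3 \cdot 217\right) - 176} = \frac{1}{\left(-63 + 651\right) - 176} = \frac{1}{588 - 176} = \frac{1}{412}$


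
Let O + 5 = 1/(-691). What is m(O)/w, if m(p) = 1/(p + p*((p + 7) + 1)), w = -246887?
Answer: 477481/2357506187136 ≈ 2.0254e-7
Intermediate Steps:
O = -3456/691 (O = -5 + 1/(-691) = -5 - 1/691 = -3456/691 ≈ -5.0014)
m(p) = 1/(p + p*(8 + p)) (m(p) = 1/(p + p*((7 + p) + 1)) = 1/(p + p*(8 + p)))
m(O)/w = (1/((-3456/691)*(9 - 3456/691)))/(-246887) = -691/(3456*2763/691)*(-1/246887) = -691/3456*691/2763*(-1/246887) = -477481/9548928*(-1/246887) = 477481/2357506187136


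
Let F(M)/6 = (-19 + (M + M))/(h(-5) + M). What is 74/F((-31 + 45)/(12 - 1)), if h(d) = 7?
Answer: -3367/543 ≈ -6.2007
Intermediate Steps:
F(M) = 6*(-19 + 2*M)/(7 + M) (F(M) = 6*((-19 + (M + M))/(7 + M)) = 6*((-19 + 2*M)/(7 + M)) = 6*(-19 + 2*M)/(7 + M))
74/F((-31 + 45)/(12 - 1)) = 74/((6*(-19 + 2*((-31 + 45)/(12 - 1)))/(7 + (-31 + 45)/(12 - 1)))) = 74/((6*(-19 + 2*(14/11))/(7 + 14/11))) = 74/((6*(-19 + 28/11)/(91/11))) = 74/((6*(11/91)*(-181/11))) = 74/(-1086/91) = 74*(-91/1086) = -3367/543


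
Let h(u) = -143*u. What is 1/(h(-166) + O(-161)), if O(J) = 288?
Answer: 1/24026 ≈ 4.1622e-5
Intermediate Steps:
1/(h(-166) + O(-161)) = 1/(-143*(-166) + 288) = 1/(23738 + 288) = 1/24026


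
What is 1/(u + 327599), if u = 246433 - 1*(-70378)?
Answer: 1/644410 ≈ 1.5518e-6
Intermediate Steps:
u = 316811 (u = 246433 + 70378 = 316811)
1/(u + 327599) = 1/(316811 + 327599) = 1/644410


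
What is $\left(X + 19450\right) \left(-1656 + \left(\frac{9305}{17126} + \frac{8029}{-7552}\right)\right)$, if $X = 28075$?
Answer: $- \frac{5091042137235075}{64667776} \approx -7.8726 \cdot 10^{7}$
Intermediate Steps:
$\left(X + 19450\right) \left(-1656 + \left(\frac{9305}{17126} + \frac{8029}{-7552}\right)\right) = \left(28075 + 19450\right) \left(-1656 + \left(\frac{9305}{17126} + \frac{8029}{-7552}\right)\right) = 47525 \left(-1656 + \left(9305 \cdot \frac{1}{17126} + 8029 \left(- \frac{1}{7552}\right)\right)\right) = 47525 \left(-1656 + \left(\frac{9305}{17126} - \frac{8029}{7552}\right)\right) = 47525 \left(-1656 - \frac{33616647}{64667776}\right) = 47525 \left(- \frac{107123453703}{64667776}\right) = - \frac{5091042137235075}{64667776}$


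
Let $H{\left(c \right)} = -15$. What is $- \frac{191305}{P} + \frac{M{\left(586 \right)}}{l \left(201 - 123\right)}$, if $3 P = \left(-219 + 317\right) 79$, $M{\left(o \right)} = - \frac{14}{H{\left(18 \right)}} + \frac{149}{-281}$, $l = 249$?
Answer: $- \frac{11745702362323}{158447249415} \approx -74.13$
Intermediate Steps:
$M{\left(o \right)} = \frac{1699}{4215}$ ($M{\left(o \right)} = - \frac{14}{-15} + \frac{149}{-281} = \left(-14\right) \left(- \frac{1}{15}\right) + 149 \left(- \frac{1}{281}\right) = \frac{14}{15} - \frac{149}{281} = \frac{1699}{4215}$)
$P = \frac{7742}{3}$ ($P = \frac{\left(-219 + 317\right) 79}{3} = \frac{98 \cdot 79}{3} = \frac{1}{3} \cdot 7742 = \frac{7742}{3} \approx 2580.7$)
$- \frac{191305}{P} + \frac{M{\left(586 \right)}}{l \left(201 - 123\right)} = - \frac{191305}{\frac{7742}{3}} + \frac{1699}{4215 \cdot 249 \left(201 - 123\right)} = \left(-191305\right) \frac{3}{7742} + \frac{1699}{4215 \cdot 249 \cdot 78} = - \frac{573915}{7742} + \frac{1699}{4215 \cdot 19422} = - \frac{573915}{7742} + \frac{1699}{4215} \cdot \frac{1}{19422} = - \frac{573915}{7742} + \frac{1699}{81863730} = - \frac{11745702362323}{158447249415}$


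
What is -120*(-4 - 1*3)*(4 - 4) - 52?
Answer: -52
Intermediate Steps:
-120*(-4 - 1*3)*(4 - 4) - 52 = -120*(-4 - 3)*0 - 52 = -(-840)*0 - 52 = -120*0 - 52 = 0 - 52 = -52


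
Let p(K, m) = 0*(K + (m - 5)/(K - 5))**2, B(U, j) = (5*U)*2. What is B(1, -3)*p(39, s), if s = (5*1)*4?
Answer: 0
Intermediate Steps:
B(U, j) = 10*U
s = 20 (s = 5*4 = 20)
p(K, m) = 0 (p(K, m) = 0*(K + (-5 + m)/(-5 + K))**2 = 0)
B(1, -3)*p(39, s) = (10*1)*0 = 10*0 = 0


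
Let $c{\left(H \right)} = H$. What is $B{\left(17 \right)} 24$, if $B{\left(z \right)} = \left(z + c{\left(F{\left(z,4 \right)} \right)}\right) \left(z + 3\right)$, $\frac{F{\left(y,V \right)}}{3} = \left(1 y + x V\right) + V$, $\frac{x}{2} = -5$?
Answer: $-19200$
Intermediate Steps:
$x = -10$ ($x = 2 \left(-5\right) = -10$)
$F{\left(y,V \right)} = - 27 V + 3 y$ ($F{\left(y,V \right)} = 3 \left(\left(1 y - 10 V\right) + V\right) = 3 \left(\left(y - 10 V\right) + V\right) = 3 \left(y - 9 V\right) = - 27 V + 3 y$)
$B{\left(z \right)} = \left(-108 + 4 z\right) \left(3 + z\right)$ ($B{\left(z \right)} = \left(z + \left(\left(-27\right) 4 + 3 z\right)\right) \left(z + 3\right) = \left(z + \left(-108 + 3 z\right)\right) \left(3 + z\right) = \left(-108 + 4 z\right) \left(3 + z\right)$)
$B{\left(17 \right)} 24 = \left(-324 - 1632 + 4 \cdot 17^{2}\right) 24 = \left(-324 - 1632 + 4 \cdot 289\right) 24 = \left(-324 - 1632 + 1156\right) 24 = \left(-800\right) 24 = -19200$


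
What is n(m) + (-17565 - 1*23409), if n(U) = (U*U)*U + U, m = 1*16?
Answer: -36862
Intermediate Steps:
m = 16
n(U) = U + U**3 (n(U) = U**2*U + U = U**3 + U = U + U**3)
n(m) + (-17565 - 1*23409) = (16 + 16**3) + (-17565 - 1*23409) = (16 + 4096) + (-17565 - 23409) = 4112 - 40974 = -36862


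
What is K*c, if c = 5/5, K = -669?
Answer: -669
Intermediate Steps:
c = 1 (c = 5*(⅕) = 1)
K*c = -669*1 = -669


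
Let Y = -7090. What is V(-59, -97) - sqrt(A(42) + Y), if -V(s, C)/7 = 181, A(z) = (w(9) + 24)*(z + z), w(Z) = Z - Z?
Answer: -1267 - I*sqrt(5074) ≈ -1267.0 - 71.232*I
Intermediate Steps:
w(Z) = 0
A(z) = 48*z (A(z) = (0 + 24)*(z + z) = 24*(2*z) = 48*z)
V(s, C) = -1267 (V(s, C) = -7*181 = -1267)
V(-59, -97) - sqrt(A(42) + Y) = -1267 - sqrt(48*42 - 7090) = -1267 - sqrt(2016 - 7090) = -1267 - sqrt(-5074) = -1267 - I*sqrt(5074)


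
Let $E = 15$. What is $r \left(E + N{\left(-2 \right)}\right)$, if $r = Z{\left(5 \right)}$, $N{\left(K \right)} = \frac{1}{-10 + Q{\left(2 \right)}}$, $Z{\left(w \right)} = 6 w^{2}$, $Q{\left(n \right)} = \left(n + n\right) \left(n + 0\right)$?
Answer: $2175$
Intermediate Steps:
$Q{\left(n \right)} = 2 n^{2}$ ($Q{\left(n \right)} = 2 n n = 2 n^{2}$)
$N{\left(K \right)} = - \frac{1}{2}$ ($N{\left(K \right)} = \frac{1}{-10 + 2 \cdot 2^{2}} = \frac{1}{-10 + 2 \cdot 4} = \frac{1}{-10 + 8} = \frac{1}{-2} = - \frac{1}{2}$)
$r = 150$ ($r = 6 \cdot 5^{2} = 6 \cdot 25 = 150$)
$r \left(E + N{\left(-2 \right)}\right) = 150 \left(15 - \frac{1}{2}\right) = 150 \cdot \frac{29}{2} = 2175$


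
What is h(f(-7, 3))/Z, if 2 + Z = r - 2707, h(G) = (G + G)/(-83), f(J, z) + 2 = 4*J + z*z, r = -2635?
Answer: -21/221776 ≈ -9.4690e-5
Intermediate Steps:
f(J, z) = -2 + z² + 4*J (f(J, z) = -2 + (4*J + z*z) = -2 + (4*J + z²) = -2 + (z² + 4*J) = -2 + z² + 4*J)
h(G) = -2*G/83 (h(G) = (2*G)*(-1/83) = -2*G/83)
Z = -5344 (Z = -2 + (-2635 - 2707) = -2 - 5342 = -5344)
h(f(-7, 3))/Z = -2*(-2 + 3² + 4*(-7))/83/(-5344) = -2*(-2 + 9 - 28)/83*(-1/5344) = -2/83*(-21)*(-1/5344) = (42/83)*(-1/5344) = -21/221776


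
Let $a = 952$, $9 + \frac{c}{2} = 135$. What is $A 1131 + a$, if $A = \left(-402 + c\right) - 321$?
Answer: $-531749$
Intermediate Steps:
$c = 252$ ($c = -18 + 2 \cdot 135 = -18 + 270 = 252$)
$A = -471$ ($A = \left(-402 + 252\right) - 321 = -150 - 321 = -471$)
$A 1131 + a = \left(-471\right) 1131 + 952 = -532701 + 952 = -531749$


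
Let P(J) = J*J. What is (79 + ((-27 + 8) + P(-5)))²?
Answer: 7225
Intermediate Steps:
P(J) = J²
(79 + ((-27 + 8) + P(-5)))² = (79 + ((-27 + 8) + (-5)²))² = (79 + (-19 + 25))² = (79 + 6)² = 85² = 7225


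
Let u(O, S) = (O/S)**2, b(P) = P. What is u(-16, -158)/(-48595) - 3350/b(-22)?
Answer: 507996335921/3336095345 ≈ 152.27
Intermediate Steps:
u(O, S) = O**2/S**2
u(-16, -158)/(-48595) - 3350/b(-22) = ((-16)**2/(-158)**2)/(-48595) - 3350/(-22) = (256*(1/24964))*(-1/48595) - 3350*(-1/22) = (64/6241)*(-1/48595) + 1675/11 = -64/303281395 + 1675/11 = 507996335921/3336095345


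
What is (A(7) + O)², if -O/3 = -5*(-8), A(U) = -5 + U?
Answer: 13924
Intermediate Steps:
O = -120 (O = -(-15)*(-8) = -3*40 = -120)
(A(7) + O)² = ((-5 + 7) - 120)² = (2 - 120)² = (-118)² = 13924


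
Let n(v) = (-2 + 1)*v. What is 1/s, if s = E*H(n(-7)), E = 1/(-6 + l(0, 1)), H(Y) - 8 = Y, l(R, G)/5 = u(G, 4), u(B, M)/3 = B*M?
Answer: 18/5 ≈ 3.6000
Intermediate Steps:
n(v) = -v
u(B, M) = 3*B*M (u(B, M) = 3*(B*M) = 3*B*M)
l(R, G) = 60*G (l(R, G) = 5*(3*G*4) = 5*(12*G) = 60*G)
H(Y) = 8 + Y
E = 1/54 (E = 1/(-6 + 60*1) = 1/(-6 + 60) = 1/54 ≈ 0.018519)
s = 5/18 (s = (8 - 1*(-7))/54 = (8 + 7)/54 = (1/54)*15 = 5/18 ≈ 0.27778)
1/s = 1/(5/18) = 18/5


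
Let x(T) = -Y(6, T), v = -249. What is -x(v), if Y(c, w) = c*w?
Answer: -1494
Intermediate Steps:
x(T) = -6*T
-x(v) = -(-6)*(-249) = -1*1494 = -1494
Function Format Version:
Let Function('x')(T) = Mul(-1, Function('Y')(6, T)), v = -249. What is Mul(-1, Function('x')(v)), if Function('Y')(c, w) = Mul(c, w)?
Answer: -1494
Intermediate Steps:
Function('x')(T) = Mul(-6, T) (Function('x')(T) = Mul(-1, Mul(6, T)) = Mul(-6, T))
Mul(-1, Function('x')(v)) = Mul(-1, Mul(-6, -249)) = Mul(-1, 1494) = -1494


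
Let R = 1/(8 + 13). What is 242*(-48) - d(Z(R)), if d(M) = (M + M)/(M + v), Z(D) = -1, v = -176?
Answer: -2056034/177 ≈ -11616.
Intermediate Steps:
R = 1/21 ≈ 0.047619
d(M) = 2*M/(-176 + M) (d(M) = (M + M)/(M - 176) = (2*M)/(-176 + M) = 2*M/(-176 + M))
242*(-48) - d(Z(R)) = 242*(-48) - 2*(-1)/(-176 - 1) = -11616 - 2*(-1)/(-177) = -11616 - 2*(-1)*(-1)/177 = -11616 - 1*2/177 = -11616 - 2/177 = -2056034/177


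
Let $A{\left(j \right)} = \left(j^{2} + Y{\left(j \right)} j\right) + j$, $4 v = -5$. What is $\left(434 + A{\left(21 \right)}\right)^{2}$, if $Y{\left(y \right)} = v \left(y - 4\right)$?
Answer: $\frac{3236401}{16} \approx 2.0228 \cdot 10^{5}$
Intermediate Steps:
$v = - \frac{5}{4}$ ($v = \frac{1}{4} \left(-5\right) = - \frac{5}{4} \approx -1.25$)
$Y{\left(y \right)} = 5 - \frac{5 y}{4}$ ($Y{\left(y \right)} = - \frac{5 \left(y - 4\right)}{4} = - \frac{5 \left(-4 + y\right)}{4} = 5 - \frac{5 y}{4}$)
$A{\left(j \right)} = j + j^{2} + j \left(5 - \frac{5 j}{4}\right)$ ($A{\left(j \right)} = \left(j^{2} + \left(5 - \frac{5 j}{4}\right) j\right) + j = \left(j^{2} + j \left(5 - \frac{5 j}{4}\right)\right) + j = j + j^{2} + j \left(5 - \frac{5 j}{4}\right)$)
$\left(434 + A{\left(21 \right)}\right)^{2} = \left(434 + \frac{1}{4} \cdot 21 \left(24 - 21\right)\right)^{2} = \left(434 + \frac{1}{4} \cdot 21 \cdot 3\right)^{2} = \left(434 + \frac{63}{4}\right)^{2} = \left(\frac{1799}{4}\right)^{2} = \frac{3236401}{16}$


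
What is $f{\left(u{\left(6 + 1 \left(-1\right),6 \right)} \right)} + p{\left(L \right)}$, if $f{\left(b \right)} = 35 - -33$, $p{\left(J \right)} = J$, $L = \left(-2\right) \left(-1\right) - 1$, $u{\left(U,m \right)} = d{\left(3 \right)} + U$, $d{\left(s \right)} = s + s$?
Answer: $69$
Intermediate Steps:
$d{\left(s \right)} = 2 s$
$u{\left(U,m \right)} = 6 + U$ ($u{\left(U,m \right)} = 2 \cdot 3 + U = 6 + U$)
$L = 1$ ($L = 2 - 1 = 1$)
$f{\left(b \right)} = 68$ ($f{\left(b \right)} = 35 + 33 = 68$)
$f{\left(u{\left(6 + 1 \left(-1\right),6 \right)} \right)} + p{\left(L \right)} = 68 + 1 = 69$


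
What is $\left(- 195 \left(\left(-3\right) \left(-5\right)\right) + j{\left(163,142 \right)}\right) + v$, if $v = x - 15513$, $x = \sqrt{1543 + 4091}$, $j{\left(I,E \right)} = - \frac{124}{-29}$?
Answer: $- \frac{534578}{29} + 3 \sqrt{626} \approx -18359.0$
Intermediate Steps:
$j{\left(I,E \right)} = \frac{124}{29}$ ($j{\left(I,E \right)} = \left(-124\right) \left(- \frac{1}{29}\right) = \frac{124}{29}$)
$x = 3 \sqrt{626}$ ($x = \sqrt{5634} = 3 \sqrt{626} \approx 75.06$)
$v = -15513 + 3 \sqrt{626}$ ($v = 3 \sqrt{626} - 15513 = -15513 + 3 \sqrt{626} \approx -15438.0$)
$\left(- 195 \left(\left(-3\right) \left(-5\right)\right) + j{\left(163,142 \right)}\right) + v = \left(- 195 \left(\left(-3\right) \left(-5\right)\right) + \frac{124}{29}\right) - \left(15513 - 3 \sqrt{626}\right) = \left(\left(-195\right) 15 + \frac{124}{29}\right) - \left(15513 - 3 \sqrt{626}\right) = \left(-2925 + \frac{124}{29}\right) - \left(15513 - 3 \sqrt{626}\right) = - \frac{84701}{29} - \left(15513 - 3 \sqrt{626}\right) = - \frac{534578}{29} + 3 \sqrt{626}$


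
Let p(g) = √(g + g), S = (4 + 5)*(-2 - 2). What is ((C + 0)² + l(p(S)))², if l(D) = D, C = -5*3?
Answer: 50553 + 2700*I*√2 ≈ 50553.0 + 3818.4*I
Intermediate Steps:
C = -15
S = -36 (S = 9*(-4) = -36)
p(g) = √2*√g (p(g) = √(2*g) = √2*√g)
((C + 0)² + l(p(S)))² = ((-15 + 0)² + √2*√(-36))² = ((-15)² + √2*(6*I))² = (225 + 6*I*√2)²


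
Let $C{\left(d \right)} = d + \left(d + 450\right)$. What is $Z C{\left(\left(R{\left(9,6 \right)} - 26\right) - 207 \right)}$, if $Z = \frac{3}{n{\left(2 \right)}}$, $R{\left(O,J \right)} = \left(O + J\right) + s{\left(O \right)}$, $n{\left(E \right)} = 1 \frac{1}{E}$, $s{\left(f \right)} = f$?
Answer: $192$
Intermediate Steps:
$n{\left(E \right)} = \frac{1}{E}$
$R{\left(O,J \right)} = J + 2 O$ ($R{\left(O,J \right)} = \left(O + J\right) + O = \left(J + O\right) + O = J + 2 O$)
$Z = 6$ ($Z = \frac{3}{\frac{1}{2}} = 3 \frac{1}{\frac{1}{2}} = 3 \cdot 2 = 6$)
$C{\left(d \right)} = 450 + 2 d$ ($C{\left(d \right)} = d + \left(450 + d\right) = 450 + 2 d$)
$Z C{\left(\left(R{\left(9,6 \right)} - 26\right) - 207 \right)} = 6 \left(450 + 2 \left(\left(\left(6 + 2 \cdot 9\right) - 26\right) - 207\right)\right) = 6 \left(450 + 2 \left(\left(\left(6 + 18\right) - 26\right) - 207\right)\right) = 6 \left(450 + 2 \left(\left(24 - 26\right) - 207\right)\right) = 6 \left(450 + 2 \left(-2 - 207\right)\right) = 6 \left(450 + 2 \left(-209\right)\right) = 6 \left(450 - 418\right) = 6 \cdot 32 = 192$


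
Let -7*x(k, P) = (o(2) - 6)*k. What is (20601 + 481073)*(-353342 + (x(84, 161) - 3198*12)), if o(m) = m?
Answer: -196490655580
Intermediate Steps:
x(k, P) = 4*k/7 (x(k, P) = -(2 - 6)*k/7 = -(-4)*k/7 = 4*k/7)
(20601 + 481073)*(-353342 + (x(84, 161) - 3198*12)) = (20601 + 481073)*(-353342 + ((4/7)*84 - 3198*12)) = 501674*(-353342 + (48 - 1*38376)) = 501674*(-353342 + (48 - 38376)) = 501674*(-353342 - 38328) = 501674*(-391670) = -196490655580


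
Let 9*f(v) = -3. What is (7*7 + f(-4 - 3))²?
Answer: 21316/9 ≈ 2368.4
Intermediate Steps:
f(v) = -⅓ (f(v) = (⅑)*(-3) = -⅓)
(7*7 + f(-4 - 3))² = (7*7 - ⅓)² = (49 - ⅓)² = (146/3)² = 21316/9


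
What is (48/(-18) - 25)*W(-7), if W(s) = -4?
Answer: 332/3 ≈ 110.67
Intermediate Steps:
(48/(-18) - 25)*W(-7) = (48/(-18) - 25)*(-4) = (48*(-1/18) - 25)*(-4) = (-8/3 - 25)*(-4) = -83/3*(-4) = 332/3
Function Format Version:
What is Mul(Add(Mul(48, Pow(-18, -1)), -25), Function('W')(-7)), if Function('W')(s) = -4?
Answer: Rational(332, 3) ≈ 110.67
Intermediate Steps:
Mul(Add(Mul(48, Pow(-18, -1)), -25), Function('W')(-7)) = Mul(Add(Mul(48, Pow(-18, -1)), -25), -4) = Mul(Add(Mul(48, Rational(-1, 18)), -25), -4) = Mul(Add(Rational(-8, 3), -25), -4) = Mul(Rational(-83, 3), -4) = Rational(332, 3)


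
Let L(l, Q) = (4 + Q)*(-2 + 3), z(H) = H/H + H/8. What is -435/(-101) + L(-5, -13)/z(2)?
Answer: -1461/505 ≈ -2.8931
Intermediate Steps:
z(H) = 1 + H/8 (z(H) = 1 + H*(⅛) = 1 + H/8)
L(l, Q) = 4 + Q (L(l, Q) = (4 + Q)*1 = 4 + Q)
-435/(-101) + L(-5, -13)/z(2) = -435/(-101) + (4 - 13)/(1 + (⅛)*2) = -435*(-1/101) - 9/(1 + ¼) = 435/101 - 9/5/4 = 435/101 - 9*⅘ = 435/101 - 36/5 = -1461/505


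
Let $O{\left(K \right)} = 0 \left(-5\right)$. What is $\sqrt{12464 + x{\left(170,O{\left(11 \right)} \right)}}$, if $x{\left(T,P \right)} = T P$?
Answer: $4 \sqrt{779} \approx 111.64$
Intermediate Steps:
$O{\left(K \right)} = 0$
$x{\left(T,P \right)} = P T$
$\sqrt{12464 + x{\left(170,O{\left(11 \right)} \right)}} = \sqrt{12464 + 0 \cdot 170} = \sqrt{12464 + 0} = \sqrt{12464} = 4 \sqrt{779}$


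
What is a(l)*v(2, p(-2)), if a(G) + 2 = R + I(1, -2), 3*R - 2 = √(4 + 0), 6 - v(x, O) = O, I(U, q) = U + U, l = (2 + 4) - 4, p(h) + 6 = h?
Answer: 56/3 ≈ 18.667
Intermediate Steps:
p(h) = -6 + h
l = 2 (l = 6 - 4 = 2)
I(U, q) = 2*U
v(x, O) = 6 - O
R = 4/3 (R = ⅔ + √(4 + 0)/3 = ⅔ + √4/3 = ⅔ + (⅓)*2 = ⅔ + ⅔ = 4/3 ≈ 1.3333)
a(G) = 4/3 (a(G) = -2 + (4/3 + 2*1) = -2 + (4/3 + 2) = -2 + 10/3 = 4/3)
a(l)*v(2, p(-2)) = 4*(6 - (-6 - 2))/3 = 4*(6 - 1*(-8))/3 = 4*(6 + 8)/3 = (4/3)*14 = 56/3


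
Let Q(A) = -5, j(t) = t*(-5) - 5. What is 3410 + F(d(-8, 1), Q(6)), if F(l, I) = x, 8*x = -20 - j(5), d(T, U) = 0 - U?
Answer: 13645/4 ≈ 3411.3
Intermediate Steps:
j(t) = -5 - 5*t (j(t) = -5*t - 5 = -5 - 5*t)
d(T, U) = -U
x = 5/4 (x = (-20 - (-5 - 5*5))/8 = (-20 - (-5 - 25))/8 = (-20 - 1*(-30))/8 = (-20 + 30)/8 = (⅛)*10 = 5/4 ≈ 1.2500)
F(l, I) = 5/4
3410 + F(d(-8, 1), Q(6)) = 3410 + 5/4 = 13645/4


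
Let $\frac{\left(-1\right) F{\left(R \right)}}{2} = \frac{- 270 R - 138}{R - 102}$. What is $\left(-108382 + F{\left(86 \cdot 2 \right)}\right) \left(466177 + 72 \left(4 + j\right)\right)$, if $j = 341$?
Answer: $- \frac{262819795352}{5} \approx -5.2564 \cdot 10^{10}$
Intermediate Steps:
$F{\left(R \right)} = - \frac{2 \left(-138 - 270 R\right)}{-102 + R}$ ($F{\left(R \right)} = - 2 \frac{- 270 R - 138}{R - 102} = - 2 \frac{-138 - 270 R}{-102 + R} = - \frac{2 \left(-138 - 270 R\right)}{-102 + R}$)
$\left(-108382 + F{\left(86 \cdot 2 \right)}\right) \left(466177 + 72 \left(4 + j\right)\right) = \left(-108382 + \frac{12 \left(23 + 45 \cdot 86 \cdot 2\right)}{-102 + 86 \cdot 2}\right) \left(466177 + 72 \left(4 + 341\right)\right) = \left(-108382 + \frac{12 \left(23 + 45 \cdot 172\right)}{-102 + 172}\right) \left(466177 + 72 \cdot 345\right) = \left(-108382 + \frac{12 \left(23 + 7740\right)}{70}\right) \left(466177 + 24840\right) = \left(-108382 + 12 \cdot \frac{1}{70} \cdot 7763\right) 491017 = \left(-108382 + \frac{6654}{5}\right) 491017 = \left(- \frac{535256}{5}\right) 491017 = - \frac{262819795352}{5}$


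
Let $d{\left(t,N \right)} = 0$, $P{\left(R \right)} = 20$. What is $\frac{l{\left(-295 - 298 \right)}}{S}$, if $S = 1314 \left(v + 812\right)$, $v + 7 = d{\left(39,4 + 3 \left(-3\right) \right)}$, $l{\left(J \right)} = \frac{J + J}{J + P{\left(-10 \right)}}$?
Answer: $\frac{593}{303051105} \approx 1.9568 \cdot 10^{-6}$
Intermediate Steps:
$l{\left(J \right)} = \frac{2 J}{20 + J}$ ($l{\left(J \right)} = \frac{J + J}{J + 20} = \frac{2 J}{20 + J}$)
$v = -7$ ($v = -7 + 0 = -7$)
$S = 1057770$ ($S = 1314 \left(-7 + 812\right) = 1314 \cdot 805 = 1057770$)
$\frac{l{\left(-295 - 298 \right)}}{S} = \frac{2 \left(-295 - 298\right) \frac{1}{20 - 593}}{1057770} = \frac{2 \left(-295 - 298\right)}{20 - 593} \cdot \frac{1}{1057770} = 2 \left(-593\right) \frac{1}{20 - 593} \cdot \frac{1}{1057770} = 2 \left(-593\right) \frac{1}{-573} \cdot \frac{1}{1057770} = 2 \left(-593\right) \left(- \frac{1}{573}\right) \frac{1}{1057770} = \frac{1186}{573} \cdot \frac{1}{1057770} = \frac{593}{303051105}$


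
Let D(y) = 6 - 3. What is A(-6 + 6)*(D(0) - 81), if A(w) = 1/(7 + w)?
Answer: -78/7 ≈ -11.143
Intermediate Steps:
D(y) = 3
A(-6 + 6)*(D(0) - 81) = (3 - 81)/(7 + (-6 + 6)) = -78/(7 + 0) = -78/7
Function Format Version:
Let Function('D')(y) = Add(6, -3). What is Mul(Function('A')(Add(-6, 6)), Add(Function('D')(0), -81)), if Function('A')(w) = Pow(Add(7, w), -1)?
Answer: Rational(-78, 7) ≈ -11.143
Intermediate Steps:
Function('D')(y) = 3
Mul(Function('A')(Add(-6, 6)), Add(Function('D')(0), -81)) = Mul(Pow(Add(7, Add(-6, 6)), -1), Add(3, -81)) = Mul(Pow(Add(7, 0), -1), -78) = Mul(Pow(7, -1), -78) = Mul(Rational(1, 7), -78) = Rational(-78, 7)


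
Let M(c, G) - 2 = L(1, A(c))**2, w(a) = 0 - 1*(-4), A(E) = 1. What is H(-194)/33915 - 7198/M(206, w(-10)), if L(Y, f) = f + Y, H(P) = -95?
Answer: -428282/357 ≈ -1199.7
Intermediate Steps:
L(Y, f) = Y + f
w(a) = 4 (w(a) = 0 + 4 = 4)
M(c, G) = 6 (M(c, G) = 2 + (1 + 1)**2 = 2 + 2**2 = 2 + 4 = 6)
H(-194)/33915 - 7198/M(206, w(-10)) = -95/33915 - 7198/6 = -95*1/33915 - 7198*1/6 = -1/357 - 3599/3 = -428282/357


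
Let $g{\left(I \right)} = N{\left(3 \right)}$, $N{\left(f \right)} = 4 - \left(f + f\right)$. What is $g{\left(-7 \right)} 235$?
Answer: $-470$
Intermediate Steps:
$N{\left(f \right)} = 4 - 2 f$
$g{\left(I \right)} = -2$ ($g{\left(I \right)} = 4 - 6 = -2$)
$g{\left(-7 \right)} 235 = \left(-2\right) 235 = -470$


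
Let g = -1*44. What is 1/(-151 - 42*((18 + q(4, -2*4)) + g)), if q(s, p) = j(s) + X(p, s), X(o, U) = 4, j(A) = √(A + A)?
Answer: 773/583417 + 84*√2/583417 ≈ 0.0015286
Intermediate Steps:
j(A) = √2*√A (j(A) = √(2*A) = √2*√A)
g = -44
q(s, p) = 4 + √2*√s (q(s, p) = √2*√s + 4 = 4 + √2*√s)
1/(-151 - 42*((18 + q(4, -2*4)) + g)) = 1/(-151 - 42*((18 + (4 + √2*√4)) - 44)) = 1/(-151 - 42*((18 + (4 + √2*2)) - 44)) = 1/(-151 - 42*((18 + (4 + 2*√2)) - 44)) = 1/(-151 - 42*((22 + 2*√2) - 44)) = 1/(-151 - 42*(-22 + 2*√2)) = 1/(-151 + (924 - 84*√2)) = 1/(773 - 84*√2)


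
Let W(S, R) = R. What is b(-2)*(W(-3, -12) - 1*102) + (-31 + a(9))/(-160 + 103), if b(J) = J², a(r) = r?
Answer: -25970/57 ≈ -455.61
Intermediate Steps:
b(-2)*(W(-3, -12) - 1*102) + (-31 + a(9))/(-160 + 103) = (-2)²*(-12 - 1*102) + (-31 + 9)/(-160 + 103) = 4*(-12 - 102) - 22/(-57) = 4*(-114) - 22*(-1/57) = -456 + 22/57 = -25970/57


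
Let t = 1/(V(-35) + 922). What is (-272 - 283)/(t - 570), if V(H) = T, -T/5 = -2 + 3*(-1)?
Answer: 525585/539789 ≈ 0.97369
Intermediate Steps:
T = 25 (T = -5*(-2 + 3*(-1)) = -5*(-2 - 3) = -5*(-5) = 25)
V(H) = 25
t = 1/947 (t = 1/(25 + 922) = 1/947 ≈ 0.0010560)
(-272 - 283)/(t - 570) = (-272 - 283)/(1/947 - 570) = -555/(-539789/947) = -555*(-947/539789) = 525585/539789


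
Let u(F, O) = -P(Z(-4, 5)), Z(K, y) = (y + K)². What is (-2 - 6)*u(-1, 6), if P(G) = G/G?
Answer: 8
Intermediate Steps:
Z(K, y) = (K + y)²
P(G) = 1
u(F, O) = -1 (u(F, O) = -1*1 = -1)
(-2 - 6)*u(-1, 6) = (-2 - 6)*(-1) = -8*(-1) = 8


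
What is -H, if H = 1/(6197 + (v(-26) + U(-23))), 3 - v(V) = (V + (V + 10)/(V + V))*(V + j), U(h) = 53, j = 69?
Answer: -13/95651 ≈ -0.00013591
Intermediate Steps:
v(V) = 3 - (69 + V)*(V + (10 + V)/(2*V)) (v(V) = 3 - (V + (V + 10)/(V + V))*(V + 69) = 3 - (V + (10 + V)/((2*V)))*(69 + V) = 3 - (V + (10 + V)*(1/(2*V)))*(69 + V) = 3 - (V + (10 + V)/(2*V))*(69 + V) = 3 - (69 + V)*(V + (10 + V)/(2*V)))
H = 13/95651 (H = 1/(6197 + ((-73/2 - 1*(-26)² - 345/(-26) - 139/2*(-26)) + 53)) = 1/(6197 + ((-73/2 - 1*676 - 345*(-1/26) + 1807) + 53)) = 1/(6197 + ((-73/2 - 676 + 345/26 + 1807) + 53)) = 1/(6197 + (14401/13 + 53)) = 1/(6197 + 15090/13) = 1/(95651/13) = 13/95651 ≈ 0.00013591)
-H = -1*13/95651 = -13/95651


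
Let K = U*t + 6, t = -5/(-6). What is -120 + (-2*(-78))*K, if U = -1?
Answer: 686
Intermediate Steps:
t = ⅚ (t = -5*(-⅙) = ⅚ ≈ 0.83333)
K = 31/6 (K = -1*⅚ + 6 = -⅚ + 6 = 31/6 ≈ 5.1667)
-120 + (-2*(-78))*K = -120 - 2*(-78)*(31/6) = -120 + 156*(31/6) = -120 + 806 = 686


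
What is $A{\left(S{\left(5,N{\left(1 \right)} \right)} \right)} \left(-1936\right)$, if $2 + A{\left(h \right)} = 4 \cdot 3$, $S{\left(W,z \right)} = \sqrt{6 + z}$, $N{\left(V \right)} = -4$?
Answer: $-19360$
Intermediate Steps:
$A{\left(h \right)} = 10$ ($A{\left(h \right)} = -2 + 4 \cdot 3 = -2 + 12 = 10$)
$A{\left(S{\left(5,N{\left(1 \right)} \right)} \right)} \left(-1936\right) = 10 \left(-1936\right) = -19360$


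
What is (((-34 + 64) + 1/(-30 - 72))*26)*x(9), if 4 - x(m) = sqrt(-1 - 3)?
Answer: 159068/51 - 79534*I/51 ≈ 3119.0 - 1559.5*I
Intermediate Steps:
x(m) = 4 - 2*I (x(m) = 4 - sqrt(-1 - 3) = 4 - sqrt(-4) = 4 - 2*I)
(((-34 + 64) + 1/(-30 - 72))*26)*x(9) = (((-34 + 64) + 1/(-30 - 72))*26)*(4 - 2*I) = ((30 + 1/(-102))*26)*(4 - 2*I) = ((30 - 1/102)*26)*(4 - 2*I) = ((3059/102)*26)*(4 - 2*I) = 39767*(4 - 2*I)/51 = 159068/51 - 79534*I/51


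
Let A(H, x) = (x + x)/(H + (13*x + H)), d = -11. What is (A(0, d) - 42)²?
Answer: 295936/169 ≈ 1751.1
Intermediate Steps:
A(H, x) = 2*x/(2*H + 13*x) (A(H, x) = (2*x)/(H + (H + 13*x)) = (2*x)/(2*H + 13*x) = 2*x/(2*H + 13*x))
(A(0, d) - 42)² = (2*(-11)/(2*0 + 13*(-11)) - 42)² = (2*(-11)/(0 - 143) - 42)² = (2*(-11)/(-143) - 42)² = (2*(-11)*(-1/143) - 42)² = (2/13 - 42)² = (-544/13)² = 295936/169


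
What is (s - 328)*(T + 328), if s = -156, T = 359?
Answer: -332508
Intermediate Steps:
(s - 328)*(T + 328) = (-156 - 328)*(359 + 328) = -484*687 = -332508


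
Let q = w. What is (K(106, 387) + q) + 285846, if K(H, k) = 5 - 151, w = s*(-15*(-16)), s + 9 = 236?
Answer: 340180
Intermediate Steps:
s = 227 (s = -9 + 236 = 227)
w = 54480 (w = 227*(-15*(-16)) = 227*240 = 54480)
K(H, k) = -146
q = 54480
(K(106, 387) + q) + 285846 = (-146 + 54480) + 285846 = 54334 + 285846 = 340180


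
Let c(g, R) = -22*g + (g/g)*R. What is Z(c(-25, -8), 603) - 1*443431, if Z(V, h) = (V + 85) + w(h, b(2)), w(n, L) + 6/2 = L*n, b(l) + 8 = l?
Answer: -446425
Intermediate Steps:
b(l) = -8 + l
w(n, L) = -3 + L*n
c(g, R) = R - 22*g (c(g, R) = -22*g + 1*R = -22*g + R = R - 22*g)
Z(V, h) = 82 + V - 6*h (Z(V, h) = (V + 85) + (-3 + (-8 + 2)*h) = (85 + V) + (-3 - 6*h) = 82 + V - 6*h)
Z(c(-25, -8), 603) - 1*443431 = (82 + (-8 - 22*(-25)) - 6*603) - 1*443431 = (82 + (-8 + 550) - 3618) - 443431 = (82 + 542 - 3618) - 443431 = -2994 - 443431 = -446425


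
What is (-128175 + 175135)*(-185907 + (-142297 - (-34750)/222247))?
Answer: -3425371330200480/222247 ≈ -1.5412e+10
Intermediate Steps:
(-128175 + 175135)*(-185907 + (-142297 - (-34750)/222247)) = 46960*(-185907 + (-142297 - (-34750)/222247)) = 46960*(-185907 + (-142297 - 1*(-34750/222247))) = 46960*(-185907 + (-142297 + 34750/222247)) = 46960*(-185907 - 31625046609/222247) = 46960*(-72942319638/222247) = -3425371330200480/222247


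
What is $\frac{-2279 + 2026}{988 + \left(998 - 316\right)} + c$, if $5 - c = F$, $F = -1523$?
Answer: $\frac{2551507}{1670} \approx 1527.8$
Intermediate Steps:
$c = 1528$ ($c = 5 - -1523 = 5 + 1523 = 1528$)
$\frac{-2279 + 2026}{988 + \left(998 - 316\right)} + c = \frac{-2279 + 2026}{988 + \left(998 - 316\right)} + 1528 = - \frac{253}{988 + \left(998 - 316\right)} + 1528 = - \frac{253}{988 + 682} + 1528 = - \frac{253}{1670} + 1528 = \frac{2551507}{1670}$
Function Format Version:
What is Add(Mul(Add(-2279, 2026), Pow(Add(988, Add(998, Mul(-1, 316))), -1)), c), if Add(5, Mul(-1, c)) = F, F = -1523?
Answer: Rational(2551507, 1670) ≈ 1527.8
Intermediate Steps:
c = 1528 (c = Add(5, Mul(-1, -1523)) = Add(5, 1523) = 1528)
Add(Mul(Add(-2279, 2026), Pow(Add(988, Add(998, Mul(-1, 316))), -1)), c) = Add(Mul(Add(-2279, 2026), Pow(Add(988, Add(998, Mul(-1, 316))), -1)), 1528) = Add(Mul(-253, Pow(Add(988, Add(998, -316)), -1)), 1528) = Add(Mul(-253, Pow(Add(988, 682), -1)), 1528) = Add(Mul(-253, Pow(1670, -1)), 1528) = Add(Mul(-253, Rational(1, 1670)), 1528) = Add(Rational(-253, 1670), 1528) = Rational(2551507, 1670)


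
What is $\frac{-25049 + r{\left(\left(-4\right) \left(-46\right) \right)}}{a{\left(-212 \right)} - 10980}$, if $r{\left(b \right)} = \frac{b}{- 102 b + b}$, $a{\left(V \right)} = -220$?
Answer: $\frac{50599}{22624} \approx 2.2365$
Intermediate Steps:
$r{\left(b \right)} = - \frac{1}{101}$ ($r{\left(b \right)} = \frac{b}{\left(-101\right) b} = b \left(- \frac{1}{101 b}\right) = - \frac{1}{101}$)
$\frac{-25049 + r{\left(\left(-4\right) \left(-46\right) \right)}}{a{\left(-212 \right)} - 10980} = \frac{-25049 - \frac{1}{101}}{-220 - 10980} = - \frac{2529950}{101 \left(-11200\right)} = \left(- \frac{2529950}{101}\right) \left(- \frac{1}{11200}\right) = \frac{50599}{22624}$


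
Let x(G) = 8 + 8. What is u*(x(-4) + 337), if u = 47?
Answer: 16591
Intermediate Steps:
x(G) = 16
u*(x(-4) + 337) = 47*(16 + 337) = 47*353 = 16591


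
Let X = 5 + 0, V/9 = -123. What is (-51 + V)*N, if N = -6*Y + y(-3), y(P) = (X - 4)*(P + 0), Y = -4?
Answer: -24318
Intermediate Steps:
V = -1107 (V = 9*(-123) = -1107)
X = 5
y(P) = P (y(P) = (5 - 4)*(P + 0) = 1*P = P)
N = 21 (N = -6*(-4) - 3 = 24 - 3 = 21)
(-51 + V)*N = (-51 - 1107)*21 = -1158*21 = -24318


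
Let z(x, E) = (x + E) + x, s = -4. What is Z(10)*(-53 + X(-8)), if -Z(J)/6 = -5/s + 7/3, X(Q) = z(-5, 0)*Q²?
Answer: 29799/2 ≈ 14900.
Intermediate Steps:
z(x, E) = E + 2*x (z(x, E) = (E + x) + x = E + 2*x)
X(Q) = -10*Q² (X(Q) = (0 + 2*(-5))*Q² = (0 - 10)*Q² = -10*Q²)
Z(J) = -43/2 (Z(J) = -6*(-5/(-4) + 7/3) = -6*(-5*(-¼) + 7*(⅓)) = -6*(5/4 + 7/3) = -6*43/12 = -43/2)
Z(10)*(-53 + X(-8)) = -43*(-53 - 10*(-8)²)/2 = -43*(-53 - 10*64)/2 = -43*(-53 - 640)/2 = -43/2*(-693) = 29799/2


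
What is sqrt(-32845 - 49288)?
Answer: I*sqrt(82133) ≈ 286.59*I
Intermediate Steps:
sqrt(-32845 - 49288) = sqrt(-82133) = I*sqrt(82133)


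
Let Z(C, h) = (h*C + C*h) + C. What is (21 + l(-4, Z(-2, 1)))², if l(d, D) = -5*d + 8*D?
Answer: 49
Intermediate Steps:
Z(C, h) = C + 2*C*h (Z(C, h) = (C*h + C*h) + C = 2*C*h + C = C + 2*C*h)
(21 + l(-4, Z(-2, 1)))² = (21 + (-5*(-4) + 8*(-2*(1 + 2*1))))² = (21 + (20 + 8*(-2*(1 + 2))))² = (21 + (20 + 8*(-2*3)))² = (21 + (20 + 8*(-6)))² = (21 + (20 - 48))² = (21 - 28)² = (-7)² = 49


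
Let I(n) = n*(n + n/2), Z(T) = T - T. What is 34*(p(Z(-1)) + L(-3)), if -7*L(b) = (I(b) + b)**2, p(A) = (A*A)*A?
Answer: -1071/2 ≈ -535.50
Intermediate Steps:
Z(T) = 0
I(n) = 3*n**2/2 (I(n) = n*(n + n*(1/2)) = n*(n + n/2) = n*(3*n/2) = 3*n**2/2)
p(A) = A**3 (p(A) = A**2*A = A**3)
L(b) = -(b + 3*b**2/2)**2/7 (L(b) = -(3*b**2/2 + b)**2/7 = -(b + 3*b**2/2)**2/7)
34*(p(Z(-1)) + L(-3)) = 34*(0**3 - 1/28*(-3)**2*(2 + 3*(-3))**2) = 34*(0 - 1/28*9*(2 - 9)**2) = 34*(0 - 1/28*9*(-7)**2) = 34*(0 - 1/28*9*49) = 34*(0 - 63/4) = 34*(-63/4) = -1071/2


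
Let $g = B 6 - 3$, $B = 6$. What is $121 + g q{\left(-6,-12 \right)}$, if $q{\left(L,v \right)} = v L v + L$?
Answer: $-28589$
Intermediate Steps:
$q{\left(L,v \right)} = L + L v^{2}$ ($q{\left(L,v \right)} = L v v + L = L v^{2} + L = L + L v^{2}$)
$g = 33$ ($g = 6 \cdot 6 - 3 = 36 - 3 = 33$)
$121 + g q{\left(-6,-12 \right)} = 121 + 33 \left(- 6 \left(1 + \left(-12\right)^{2}\right)\right) = 121 + 33 \left(- 6 \left(1 + 144\right)\right) = 121 + 33 \left(\left(-6\right) 145\right) = 121 + 33 \left(-870\right) = 121 - 28710 = -28589$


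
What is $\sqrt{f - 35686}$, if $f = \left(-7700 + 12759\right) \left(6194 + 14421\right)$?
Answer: $\sqrt{104255599} \approx 10211.0$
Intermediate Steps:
$f = 104291285$ ($f = 5059 \cdot 20615 = 104291285$)
$\sqrt{f - 35686} = \sqrt{104291285 - 35686} = \sqrt{104255599}$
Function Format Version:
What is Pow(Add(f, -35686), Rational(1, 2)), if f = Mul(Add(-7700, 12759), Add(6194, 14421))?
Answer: Pow(104255599, Rational(1, 2)) ≈ 10211.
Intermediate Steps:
f = 104291285 (f = Mul(5059, 20615) = 104291285)
Pow(Add(f, -35686), Rational(1, 2)) = Pow(Add(104291285, -35686), Rational(1, 2)) = Pow(104255599, Rational(1, 2))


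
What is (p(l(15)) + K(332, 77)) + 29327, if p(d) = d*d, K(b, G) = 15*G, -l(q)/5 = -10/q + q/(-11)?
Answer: 33307123/1089 ≈ 30585.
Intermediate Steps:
l(q) = 50/q + 5*q/11 (l(q) = -5*(-10/q + q/(-11)) = -5*(-10/q + q*(-1/11)) = -5*(-10/q - q/11) = 50/q + 5*q/11)
p(d) = d²
(p(l(15)) + K(332, 77)) + 29327 = ((50/15 + (5/11)*15)² + 15*77) + 29327 = ((50*(1/15) + 75/11)² + 1155) + 29327 = ((10/3 + 75/11)² + 1155) + 29327 = ((335/33)² + 1155) + 29327 = (112225/1089 + 1155) + 29327 = 1370020/1089 + 29327 = 33307123/1089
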